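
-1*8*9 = -72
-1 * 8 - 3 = -11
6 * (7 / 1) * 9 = 378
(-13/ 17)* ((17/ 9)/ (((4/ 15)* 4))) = -65/ 48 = -1.35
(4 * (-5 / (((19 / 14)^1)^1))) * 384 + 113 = -105373 / 19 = -5545.95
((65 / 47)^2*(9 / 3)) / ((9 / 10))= 6.38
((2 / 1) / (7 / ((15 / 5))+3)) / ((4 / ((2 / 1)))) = 3 / 16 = 0.19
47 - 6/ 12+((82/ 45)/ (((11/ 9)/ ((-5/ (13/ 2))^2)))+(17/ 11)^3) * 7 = 35321645/ 449878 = 78.51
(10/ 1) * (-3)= -30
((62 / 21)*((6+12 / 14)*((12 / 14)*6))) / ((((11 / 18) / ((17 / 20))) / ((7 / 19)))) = 2731968 / 51205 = 53.35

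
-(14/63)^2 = -4/81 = -0.05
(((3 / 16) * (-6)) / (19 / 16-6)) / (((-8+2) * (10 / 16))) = -24 / 385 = -0.06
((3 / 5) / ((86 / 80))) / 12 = 2 / 43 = 0.05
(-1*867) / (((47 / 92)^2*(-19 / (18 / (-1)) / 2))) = -264178368 / 41971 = -6294.31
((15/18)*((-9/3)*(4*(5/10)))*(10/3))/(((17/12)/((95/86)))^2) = -5415000/534361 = -10.13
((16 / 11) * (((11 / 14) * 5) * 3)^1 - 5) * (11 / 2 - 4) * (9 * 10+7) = 24735 / 14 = 1766.79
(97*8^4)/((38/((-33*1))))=-6555648/19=-345034.11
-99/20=-4.95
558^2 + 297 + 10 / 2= 311666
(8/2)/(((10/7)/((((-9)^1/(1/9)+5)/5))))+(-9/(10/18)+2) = -1419/25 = -56.76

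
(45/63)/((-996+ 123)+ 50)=-5/5761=-0.00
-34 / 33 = -1.03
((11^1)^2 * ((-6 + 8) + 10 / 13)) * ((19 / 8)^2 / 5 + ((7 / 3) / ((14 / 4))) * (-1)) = 160809 / 1040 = 154.62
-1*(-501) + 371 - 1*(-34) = 906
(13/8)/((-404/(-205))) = 2665/3232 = 0.82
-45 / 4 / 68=-45 / 272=-0.17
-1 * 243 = -243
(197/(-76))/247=-197/18772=-0.01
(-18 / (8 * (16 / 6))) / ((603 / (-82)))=123 / 1072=0.11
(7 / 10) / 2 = 7 / 20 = 0.35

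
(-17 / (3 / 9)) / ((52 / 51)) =-2601 / 52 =-50.02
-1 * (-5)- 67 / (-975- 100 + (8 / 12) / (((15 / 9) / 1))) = 5.06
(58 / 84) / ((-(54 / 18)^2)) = -29 / 378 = -0.08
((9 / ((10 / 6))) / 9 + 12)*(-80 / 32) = -63 / 2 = -31.50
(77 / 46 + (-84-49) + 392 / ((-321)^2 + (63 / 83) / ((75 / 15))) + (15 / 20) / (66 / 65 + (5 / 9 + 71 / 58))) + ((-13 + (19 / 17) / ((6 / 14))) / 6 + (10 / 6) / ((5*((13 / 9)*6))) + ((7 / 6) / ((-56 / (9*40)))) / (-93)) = -132.67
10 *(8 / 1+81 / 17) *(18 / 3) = 765.88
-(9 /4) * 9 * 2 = -81 /2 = -40.50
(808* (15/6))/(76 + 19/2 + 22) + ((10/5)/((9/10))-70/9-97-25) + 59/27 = -123739/1161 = -106.58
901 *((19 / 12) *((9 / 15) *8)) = 34238 / 5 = 6847.60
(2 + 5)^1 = 7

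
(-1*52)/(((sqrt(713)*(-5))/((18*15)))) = 2808*sqrt(713)/713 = 105.16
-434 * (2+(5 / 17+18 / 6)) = -39060 / 17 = -2297.65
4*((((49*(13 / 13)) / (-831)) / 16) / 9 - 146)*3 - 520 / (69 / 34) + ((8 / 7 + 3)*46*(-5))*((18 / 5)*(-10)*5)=272140605487 / 1605492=169506.05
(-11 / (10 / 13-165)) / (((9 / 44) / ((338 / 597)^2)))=718823248 / 6848398935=0.10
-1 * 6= -6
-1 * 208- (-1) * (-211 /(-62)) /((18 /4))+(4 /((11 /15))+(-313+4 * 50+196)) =-364564 /3069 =-118.79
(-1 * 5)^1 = -5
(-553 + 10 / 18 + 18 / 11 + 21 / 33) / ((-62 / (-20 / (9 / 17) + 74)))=286391 / 891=321.43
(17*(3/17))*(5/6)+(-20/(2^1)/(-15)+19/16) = 209/48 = 4.35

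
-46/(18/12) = -30.67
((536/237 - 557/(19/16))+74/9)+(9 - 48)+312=-2506849/13509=-185.57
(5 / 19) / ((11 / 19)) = 5 / 11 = 0.45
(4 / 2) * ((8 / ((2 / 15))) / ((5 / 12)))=288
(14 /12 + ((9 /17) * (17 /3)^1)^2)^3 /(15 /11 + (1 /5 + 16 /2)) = 12483955 /113616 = 109.88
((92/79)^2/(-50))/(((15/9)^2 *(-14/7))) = 19044/3900625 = 0.00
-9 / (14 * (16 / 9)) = -81 / 224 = -0.36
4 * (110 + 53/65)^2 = 207532836/4225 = 49120.20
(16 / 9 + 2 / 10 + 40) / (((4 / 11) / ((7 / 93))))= 145453 / 16740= 8.69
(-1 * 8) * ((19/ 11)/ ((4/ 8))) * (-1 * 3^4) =24624/ 11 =2238.55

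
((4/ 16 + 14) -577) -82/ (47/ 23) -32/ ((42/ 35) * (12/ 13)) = -1068949/ 1692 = -631.77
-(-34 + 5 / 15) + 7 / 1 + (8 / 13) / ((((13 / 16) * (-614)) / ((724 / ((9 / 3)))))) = 6283390 / 155649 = 40.37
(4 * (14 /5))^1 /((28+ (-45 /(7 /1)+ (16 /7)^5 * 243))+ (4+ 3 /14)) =1882384 /2552373485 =0.00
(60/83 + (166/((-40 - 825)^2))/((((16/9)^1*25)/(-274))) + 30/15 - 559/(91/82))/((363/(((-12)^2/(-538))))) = 130674560813754/353741494500625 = 0.37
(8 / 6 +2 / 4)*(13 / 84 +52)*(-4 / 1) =-48191 / 126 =-382.47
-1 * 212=-212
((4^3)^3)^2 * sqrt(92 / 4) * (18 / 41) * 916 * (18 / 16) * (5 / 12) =531115655823360 * sqrt(23) / 41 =62125395237136.06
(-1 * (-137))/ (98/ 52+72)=3562/ 1921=1.85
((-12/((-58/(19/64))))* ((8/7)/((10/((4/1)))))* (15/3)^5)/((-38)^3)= -1875/1172528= -0.00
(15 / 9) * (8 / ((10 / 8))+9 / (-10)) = 55 / 6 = 9.17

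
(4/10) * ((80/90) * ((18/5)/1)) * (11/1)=352/25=14.08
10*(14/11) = 140/11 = 12.73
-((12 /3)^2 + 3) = -19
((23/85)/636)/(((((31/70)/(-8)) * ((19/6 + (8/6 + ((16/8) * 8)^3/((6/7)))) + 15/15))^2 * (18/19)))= 2740864/428069742506115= 0.00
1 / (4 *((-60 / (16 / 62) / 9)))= -3 / 310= -0.01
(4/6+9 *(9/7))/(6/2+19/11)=2827/1092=2.59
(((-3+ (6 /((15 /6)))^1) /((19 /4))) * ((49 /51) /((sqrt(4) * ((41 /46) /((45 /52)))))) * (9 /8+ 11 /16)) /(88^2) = -294147 /21331188736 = -0.00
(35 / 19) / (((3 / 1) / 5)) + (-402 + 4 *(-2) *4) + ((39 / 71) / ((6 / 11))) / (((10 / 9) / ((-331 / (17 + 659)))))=-1815599753 / 4208880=-431.37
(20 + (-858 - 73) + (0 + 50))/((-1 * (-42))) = -41/2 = -20.50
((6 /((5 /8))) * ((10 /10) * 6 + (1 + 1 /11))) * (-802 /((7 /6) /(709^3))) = -6420962954570112 /385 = -16677825856026.26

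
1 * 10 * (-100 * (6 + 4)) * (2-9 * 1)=70000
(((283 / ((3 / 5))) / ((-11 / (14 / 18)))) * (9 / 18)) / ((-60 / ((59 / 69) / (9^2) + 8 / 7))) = 12770375 / 39838392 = 0.32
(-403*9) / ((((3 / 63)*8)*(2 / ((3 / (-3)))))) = 76167 / 16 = 4760.44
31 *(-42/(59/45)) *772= -45231480/59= -766635.25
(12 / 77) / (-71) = -12 / 5467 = -0.00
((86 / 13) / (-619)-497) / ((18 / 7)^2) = -195972805 / 2607228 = -75.17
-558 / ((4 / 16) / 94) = -209808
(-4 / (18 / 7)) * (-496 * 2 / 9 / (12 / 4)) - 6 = 12430 / 243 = 51.15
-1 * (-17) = 17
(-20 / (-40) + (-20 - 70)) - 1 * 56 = -291 / 2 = -145.50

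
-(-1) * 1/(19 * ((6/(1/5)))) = 1/570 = 0.00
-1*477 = -477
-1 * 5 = -5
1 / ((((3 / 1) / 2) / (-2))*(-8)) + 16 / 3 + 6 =23 / 2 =11.50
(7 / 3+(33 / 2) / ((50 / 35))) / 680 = 49 / 2400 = 0.02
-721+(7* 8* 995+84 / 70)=275001 / 5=55000.20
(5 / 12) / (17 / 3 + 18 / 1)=5 / 284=0.02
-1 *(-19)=19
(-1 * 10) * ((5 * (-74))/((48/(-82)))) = -37925/6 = -6320.83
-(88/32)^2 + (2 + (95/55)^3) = -0.41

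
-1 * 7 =-7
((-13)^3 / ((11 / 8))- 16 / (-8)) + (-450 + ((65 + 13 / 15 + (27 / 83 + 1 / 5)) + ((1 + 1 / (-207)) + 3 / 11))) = -1869270593 / 944955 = -1978.16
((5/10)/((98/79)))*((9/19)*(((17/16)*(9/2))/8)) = 108783/953344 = 0.11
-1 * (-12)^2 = -144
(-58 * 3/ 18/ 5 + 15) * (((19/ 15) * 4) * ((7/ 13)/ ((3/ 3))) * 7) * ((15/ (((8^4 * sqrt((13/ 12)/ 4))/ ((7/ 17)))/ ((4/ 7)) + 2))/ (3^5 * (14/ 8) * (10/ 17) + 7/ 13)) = -1772624/ 4871745544325 + 3857229824 * sqrt(39)/ 14615236632975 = 0.00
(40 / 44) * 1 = 10 / 11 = 0.91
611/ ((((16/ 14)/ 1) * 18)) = 4277/ 144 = 29.70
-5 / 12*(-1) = 5 / 12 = 0.42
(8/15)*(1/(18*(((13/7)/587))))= 16436/1755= 9.37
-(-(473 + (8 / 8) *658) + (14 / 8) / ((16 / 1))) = 72377 / 64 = 1130.89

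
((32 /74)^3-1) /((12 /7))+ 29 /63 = -968131 /12764556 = -0.08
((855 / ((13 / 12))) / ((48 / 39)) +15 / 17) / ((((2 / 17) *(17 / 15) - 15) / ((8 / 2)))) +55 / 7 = -4376320 / 26537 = -164.91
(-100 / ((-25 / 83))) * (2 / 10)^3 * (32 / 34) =5312 / 2125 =2.50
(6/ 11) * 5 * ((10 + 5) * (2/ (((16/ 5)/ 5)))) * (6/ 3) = 5625/ 22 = 255.68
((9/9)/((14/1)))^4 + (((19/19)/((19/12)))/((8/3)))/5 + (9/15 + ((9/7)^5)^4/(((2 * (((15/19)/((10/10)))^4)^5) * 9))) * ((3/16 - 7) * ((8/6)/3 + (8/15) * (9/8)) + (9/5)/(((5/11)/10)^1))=2158596635023514169955046216805098330533/69399401534483094131469726562500000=31103.97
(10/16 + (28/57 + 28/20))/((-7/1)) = -5737/15960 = -0.36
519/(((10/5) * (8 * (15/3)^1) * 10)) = 519/800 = 0.65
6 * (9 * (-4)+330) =1764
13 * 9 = 117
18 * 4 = 72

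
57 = 57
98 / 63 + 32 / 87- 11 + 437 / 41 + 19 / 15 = 152413 / 53505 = 2.85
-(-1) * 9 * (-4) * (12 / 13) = -432 / 13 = -33.23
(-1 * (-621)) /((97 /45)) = 27945 /97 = 288.09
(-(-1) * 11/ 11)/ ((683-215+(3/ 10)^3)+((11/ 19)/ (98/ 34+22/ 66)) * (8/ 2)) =779000/ 365154033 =0.00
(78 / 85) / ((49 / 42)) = 468 / 595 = 0.79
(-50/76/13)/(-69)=25/34086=0.00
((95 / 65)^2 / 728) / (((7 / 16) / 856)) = 618032 / 107653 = 5.74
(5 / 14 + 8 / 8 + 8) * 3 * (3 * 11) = 12969 / 14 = 926.36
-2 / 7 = -0.29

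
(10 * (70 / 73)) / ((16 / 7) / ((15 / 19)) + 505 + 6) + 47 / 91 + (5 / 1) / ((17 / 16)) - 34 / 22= 247714417490 / 67030082119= 3.70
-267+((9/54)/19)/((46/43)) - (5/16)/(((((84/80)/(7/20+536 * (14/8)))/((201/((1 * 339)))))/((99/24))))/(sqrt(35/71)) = -1239.83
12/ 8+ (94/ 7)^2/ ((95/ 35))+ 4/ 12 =54479/ 798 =68.27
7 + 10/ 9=8.11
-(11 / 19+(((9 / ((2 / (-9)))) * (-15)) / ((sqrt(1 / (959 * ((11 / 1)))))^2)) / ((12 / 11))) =-5874474.95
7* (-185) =-1295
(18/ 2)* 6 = 54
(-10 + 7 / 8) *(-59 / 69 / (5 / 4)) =4307 / 690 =6.24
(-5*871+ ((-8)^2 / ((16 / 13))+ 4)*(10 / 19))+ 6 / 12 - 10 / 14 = -1150647 / 266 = -4325.74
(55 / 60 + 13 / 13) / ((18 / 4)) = 23 / 54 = 0.43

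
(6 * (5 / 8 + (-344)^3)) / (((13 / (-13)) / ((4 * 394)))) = 384930908394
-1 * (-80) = 80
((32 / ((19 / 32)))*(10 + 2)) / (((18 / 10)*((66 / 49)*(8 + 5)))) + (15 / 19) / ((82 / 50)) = 21054785 / 1002573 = 21.00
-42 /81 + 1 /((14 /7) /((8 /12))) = -5 /27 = -0.19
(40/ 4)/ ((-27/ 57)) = -190/ 9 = -21.11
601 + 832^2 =692825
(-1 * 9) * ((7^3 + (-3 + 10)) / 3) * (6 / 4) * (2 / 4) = -1575 / 2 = -787.50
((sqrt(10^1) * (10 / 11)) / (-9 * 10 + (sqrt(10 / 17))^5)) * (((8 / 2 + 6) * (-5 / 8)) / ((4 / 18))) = 1625625 * sqrt(17) / 2530163174 + 2875210425 * sqrt(10) / 10120652696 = 0.90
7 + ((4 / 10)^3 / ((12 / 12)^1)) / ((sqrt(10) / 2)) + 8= 8 * sqrt(10) / 625 + 15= 15.04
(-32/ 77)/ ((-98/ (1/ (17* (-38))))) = -8/ 1218679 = -0.00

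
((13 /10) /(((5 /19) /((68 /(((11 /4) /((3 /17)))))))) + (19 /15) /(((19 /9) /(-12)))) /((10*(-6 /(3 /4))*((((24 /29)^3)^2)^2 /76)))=-2211696209817386975291 /16738492574859264000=-132.13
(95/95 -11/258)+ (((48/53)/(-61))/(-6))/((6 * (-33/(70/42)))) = 79054829/82577286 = 0.96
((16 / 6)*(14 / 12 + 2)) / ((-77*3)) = -76 / 2079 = -0.04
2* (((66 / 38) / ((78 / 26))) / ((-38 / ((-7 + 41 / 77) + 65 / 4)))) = -3013 / 10108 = -0.30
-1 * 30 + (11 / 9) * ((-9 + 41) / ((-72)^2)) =-43729 / 1458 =-29.99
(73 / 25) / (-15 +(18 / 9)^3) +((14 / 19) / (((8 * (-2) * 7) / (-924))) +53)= 390101 / 6650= 58.66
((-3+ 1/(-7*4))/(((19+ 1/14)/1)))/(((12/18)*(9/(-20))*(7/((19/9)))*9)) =8075/454167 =0.02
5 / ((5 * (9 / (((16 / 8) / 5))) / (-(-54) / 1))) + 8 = 52 / 5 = 10.40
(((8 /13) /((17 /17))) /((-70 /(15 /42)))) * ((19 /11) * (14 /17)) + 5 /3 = 84857 /51051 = 1.66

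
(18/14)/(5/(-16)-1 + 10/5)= 1.87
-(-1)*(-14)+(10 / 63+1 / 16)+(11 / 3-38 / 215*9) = -2536231 / 216720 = -11.70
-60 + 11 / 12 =-709 / 12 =-59.08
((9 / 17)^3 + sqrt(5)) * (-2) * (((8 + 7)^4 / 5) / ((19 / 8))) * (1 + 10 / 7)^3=-795906000 * sqrt(5) / 6517- 118098000 / 6517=-291207.29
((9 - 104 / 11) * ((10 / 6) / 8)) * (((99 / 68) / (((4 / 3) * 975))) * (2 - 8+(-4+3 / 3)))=0.00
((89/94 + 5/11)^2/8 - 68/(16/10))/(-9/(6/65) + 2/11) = 361413439/832386544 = 0.43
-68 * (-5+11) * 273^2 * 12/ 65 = -28068768/ 5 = -5613753.60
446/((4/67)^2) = 1001047/8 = 125130.88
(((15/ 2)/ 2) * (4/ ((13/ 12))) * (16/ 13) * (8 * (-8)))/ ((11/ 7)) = -1290240/ 1859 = -694.05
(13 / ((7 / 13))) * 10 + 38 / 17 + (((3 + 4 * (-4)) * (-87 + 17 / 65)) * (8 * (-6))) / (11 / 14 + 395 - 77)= 196186156 / 2655485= 73.88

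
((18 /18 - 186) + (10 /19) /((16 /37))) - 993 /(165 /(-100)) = 698955 /1672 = 418.04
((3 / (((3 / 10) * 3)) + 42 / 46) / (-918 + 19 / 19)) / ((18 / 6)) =-293 / 189819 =-0.00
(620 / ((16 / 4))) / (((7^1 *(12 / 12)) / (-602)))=-13330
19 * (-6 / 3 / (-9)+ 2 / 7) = 608 / 63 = 9.65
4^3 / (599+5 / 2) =128 / 1203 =0.11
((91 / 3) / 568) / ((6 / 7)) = 637 / 10224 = 0.06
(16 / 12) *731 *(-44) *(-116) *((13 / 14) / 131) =97006624 / 2751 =35262.31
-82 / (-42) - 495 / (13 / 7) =-72232 / 273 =-264.59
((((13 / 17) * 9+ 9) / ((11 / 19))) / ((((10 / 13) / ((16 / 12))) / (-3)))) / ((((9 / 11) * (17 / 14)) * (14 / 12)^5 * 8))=-8.30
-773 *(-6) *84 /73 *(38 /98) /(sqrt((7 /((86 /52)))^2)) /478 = 11367738 /11113739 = 1.02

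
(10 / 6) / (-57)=-5 / 171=-0.03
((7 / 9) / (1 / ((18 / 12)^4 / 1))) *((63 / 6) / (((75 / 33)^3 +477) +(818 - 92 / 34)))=0.03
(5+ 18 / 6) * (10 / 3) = 80 / 3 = 26.67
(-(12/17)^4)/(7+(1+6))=-10368/584647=-0.02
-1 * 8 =-8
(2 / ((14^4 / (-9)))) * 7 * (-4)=0.01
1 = 1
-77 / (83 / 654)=-50358 / 83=-606.72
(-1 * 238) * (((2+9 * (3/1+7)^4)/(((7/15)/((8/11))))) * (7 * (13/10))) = -303781296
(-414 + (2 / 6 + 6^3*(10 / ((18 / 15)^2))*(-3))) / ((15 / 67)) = -987647 / 45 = -21947.71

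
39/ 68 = 0.57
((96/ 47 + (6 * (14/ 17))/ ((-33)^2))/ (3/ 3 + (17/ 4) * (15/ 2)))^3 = 107162128295485014016/ 443841041527370271774891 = 0.00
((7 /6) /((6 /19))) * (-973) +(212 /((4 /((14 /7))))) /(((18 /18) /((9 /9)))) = -3488.69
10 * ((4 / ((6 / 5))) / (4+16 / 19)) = 475 / 69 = 6.88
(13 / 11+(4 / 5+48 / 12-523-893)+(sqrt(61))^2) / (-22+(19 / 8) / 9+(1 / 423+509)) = -251079264 / 90689995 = -2.77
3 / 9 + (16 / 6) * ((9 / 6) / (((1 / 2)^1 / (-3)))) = -71 / 3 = -23.67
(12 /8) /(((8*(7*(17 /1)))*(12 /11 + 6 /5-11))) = -0.00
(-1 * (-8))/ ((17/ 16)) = 128/ 17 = 7.53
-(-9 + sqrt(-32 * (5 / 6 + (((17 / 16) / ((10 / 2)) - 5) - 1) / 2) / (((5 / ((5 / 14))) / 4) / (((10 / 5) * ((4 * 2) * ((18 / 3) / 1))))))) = 9 - 8 * sqrt(34615) / 35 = -33.53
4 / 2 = 2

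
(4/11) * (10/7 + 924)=25912/77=336.52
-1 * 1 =-1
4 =4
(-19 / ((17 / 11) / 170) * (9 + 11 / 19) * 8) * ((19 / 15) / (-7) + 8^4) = -1967959136 / 3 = -655986378.67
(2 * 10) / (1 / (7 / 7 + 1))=40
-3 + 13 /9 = -14 /9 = -1.56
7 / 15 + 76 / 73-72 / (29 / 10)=-740521 / 31755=-23.32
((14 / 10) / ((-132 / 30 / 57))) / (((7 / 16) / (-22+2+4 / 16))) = 9006 / 11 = 818.73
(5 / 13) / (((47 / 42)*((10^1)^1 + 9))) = 210 / 11609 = 0.02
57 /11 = 5.18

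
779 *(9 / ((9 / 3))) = 2337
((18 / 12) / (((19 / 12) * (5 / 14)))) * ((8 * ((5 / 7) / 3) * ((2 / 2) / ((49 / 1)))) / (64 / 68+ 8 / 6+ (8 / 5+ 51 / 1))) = 24480 / 13027483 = 0.00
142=142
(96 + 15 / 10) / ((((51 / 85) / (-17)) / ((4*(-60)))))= 663000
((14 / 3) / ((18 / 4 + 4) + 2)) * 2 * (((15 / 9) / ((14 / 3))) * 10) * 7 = 200 / 9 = 22.22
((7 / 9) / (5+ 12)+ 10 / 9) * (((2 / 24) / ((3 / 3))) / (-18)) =-59 / 11016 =-0.01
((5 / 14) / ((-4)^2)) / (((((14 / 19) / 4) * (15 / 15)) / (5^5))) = 296875 / 784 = 378.67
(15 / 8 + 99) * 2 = 807 / 4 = 201.75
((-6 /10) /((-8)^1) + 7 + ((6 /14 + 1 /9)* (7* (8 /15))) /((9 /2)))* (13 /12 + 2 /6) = 1243057 /116640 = 10.66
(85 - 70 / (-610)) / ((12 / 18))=7788 / 61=127.67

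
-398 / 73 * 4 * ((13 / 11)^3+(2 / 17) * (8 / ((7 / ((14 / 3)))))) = -246185288 / 4955313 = -49.68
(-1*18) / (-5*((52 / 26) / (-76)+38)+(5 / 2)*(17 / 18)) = 12312 / 128255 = 0.10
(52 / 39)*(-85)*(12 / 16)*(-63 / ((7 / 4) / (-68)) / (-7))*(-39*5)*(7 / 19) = -40575600 / 19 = -2135557.89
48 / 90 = 8 / 15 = 0.53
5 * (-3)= -15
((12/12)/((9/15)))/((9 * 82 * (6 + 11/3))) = 5/21402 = 0.00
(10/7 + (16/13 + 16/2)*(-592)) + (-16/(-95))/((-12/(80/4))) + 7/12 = -5462.88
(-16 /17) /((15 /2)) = -32 /255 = -0.13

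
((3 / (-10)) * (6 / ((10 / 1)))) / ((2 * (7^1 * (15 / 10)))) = -3 / 350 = -0.01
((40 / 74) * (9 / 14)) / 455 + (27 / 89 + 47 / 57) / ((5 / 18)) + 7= 2204254363 / 199275895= 11.06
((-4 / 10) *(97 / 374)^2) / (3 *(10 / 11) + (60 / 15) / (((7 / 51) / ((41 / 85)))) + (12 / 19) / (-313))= -391687261 / 244305476052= -0.00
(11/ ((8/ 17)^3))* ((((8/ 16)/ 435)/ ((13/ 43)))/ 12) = 2323849/ 69488640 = 0.03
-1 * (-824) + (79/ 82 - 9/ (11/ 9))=737475/ 902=817.60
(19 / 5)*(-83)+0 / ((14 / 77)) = -1577 / 5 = -315.40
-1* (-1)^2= -1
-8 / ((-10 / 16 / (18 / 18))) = 64 / 5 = 12.80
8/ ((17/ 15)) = 120/ 17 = 7.06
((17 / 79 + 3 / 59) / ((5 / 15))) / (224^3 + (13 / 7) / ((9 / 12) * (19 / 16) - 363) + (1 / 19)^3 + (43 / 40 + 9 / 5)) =33113989944000 / 466328374403138940281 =0.00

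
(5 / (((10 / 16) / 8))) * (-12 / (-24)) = 32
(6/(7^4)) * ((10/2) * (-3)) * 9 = -810/2401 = -0.34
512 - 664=-152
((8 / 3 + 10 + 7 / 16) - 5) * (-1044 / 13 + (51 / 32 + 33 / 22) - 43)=-19453501 / 19968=-974.23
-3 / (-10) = 0.30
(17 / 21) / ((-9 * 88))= -17 / 16632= -0.00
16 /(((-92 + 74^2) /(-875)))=-1750 /673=-2.60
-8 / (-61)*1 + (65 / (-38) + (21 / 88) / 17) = -2714089 / 1733864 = -1.57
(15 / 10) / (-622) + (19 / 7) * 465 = 10990719 / 8708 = 1262.14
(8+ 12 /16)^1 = 35 /4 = 8.75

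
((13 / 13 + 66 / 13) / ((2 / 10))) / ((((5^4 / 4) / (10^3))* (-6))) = -32.41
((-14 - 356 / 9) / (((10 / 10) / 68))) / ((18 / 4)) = -65552 / 81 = -809.28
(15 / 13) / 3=5 / 13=0.38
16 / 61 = 0.26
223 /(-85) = -223 /85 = -2.62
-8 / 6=-4 / 3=-1.33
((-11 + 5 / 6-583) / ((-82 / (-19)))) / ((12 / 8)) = -67621 / 738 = -91.63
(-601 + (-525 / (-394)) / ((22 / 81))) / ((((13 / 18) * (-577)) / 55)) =232512435 / 2955394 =78.67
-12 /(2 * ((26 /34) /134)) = -13668 /13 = -1051.38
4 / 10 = 2 / 5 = 0.40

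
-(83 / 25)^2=-6889 / 625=-11.02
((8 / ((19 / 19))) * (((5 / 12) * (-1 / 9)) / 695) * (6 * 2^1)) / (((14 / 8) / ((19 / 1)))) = -608 / 8757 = -0.07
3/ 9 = 1/ 3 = 0.33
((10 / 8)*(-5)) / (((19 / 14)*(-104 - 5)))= 175 / 4142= 0.04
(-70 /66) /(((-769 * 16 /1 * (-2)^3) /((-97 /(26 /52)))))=0.00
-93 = -93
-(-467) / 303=467 / 303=1.54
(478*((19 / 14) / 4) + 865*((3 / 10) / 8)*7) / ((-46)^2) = 43595 / 236992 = 0.18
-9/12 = -3/4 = -0.75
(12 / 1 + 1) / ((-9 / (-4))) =52 / 9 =5.78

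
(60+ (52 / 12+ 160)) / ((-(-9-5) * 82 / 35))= 3365 / 492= 6.84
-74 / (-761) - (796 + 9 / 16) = -796.47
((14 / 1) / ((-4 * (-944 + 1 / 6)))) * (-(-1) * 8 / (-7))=-24 / 5663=-0.00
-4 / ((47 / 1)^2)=-4 / 2209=-0.00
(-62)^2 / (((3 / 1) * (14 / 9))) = 5766 / 7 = 823.71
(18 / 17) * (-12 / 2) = -108 / 17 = -6.35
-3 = -3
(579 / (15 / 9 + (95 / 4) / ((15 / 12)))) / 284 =1737 / 17608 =0.10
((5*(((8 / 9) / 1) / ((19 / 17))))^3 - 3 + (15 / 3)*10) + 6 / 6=554442128 / 5000211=110.88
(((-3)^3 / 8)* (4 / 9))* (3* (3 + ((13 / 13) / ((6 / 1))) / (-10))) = -537 / 40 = -13.42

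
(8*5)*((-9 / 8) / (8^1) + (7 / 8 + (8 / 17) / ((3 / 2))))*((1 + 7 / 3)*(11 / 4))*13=12230075 / 2448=4995.95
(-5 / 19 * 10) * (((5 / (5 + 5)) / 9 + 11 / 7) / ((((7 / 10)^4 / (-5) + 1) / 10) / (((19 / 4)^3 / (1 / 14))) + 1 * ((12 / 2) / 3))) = -2.14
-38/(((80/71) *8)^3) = -6800309/131072000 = -0.05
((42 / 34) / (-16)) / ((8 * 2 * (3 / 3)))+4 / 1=4.00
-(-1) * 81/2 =81/2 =40.50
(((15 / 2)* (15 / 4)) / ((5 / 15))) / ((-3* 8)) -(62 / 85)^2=-1871641 / 462400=-4.05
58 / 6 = 29 / 3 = 9.67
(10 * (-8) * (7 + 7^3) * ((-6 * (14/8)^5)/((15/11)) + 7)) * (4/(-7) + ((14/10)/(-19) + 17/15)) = 406540295/456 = 891535.73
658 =658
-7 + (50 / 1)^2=2493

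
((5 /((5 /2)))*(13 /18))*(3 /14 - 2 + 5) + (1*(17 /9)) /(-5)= 4.27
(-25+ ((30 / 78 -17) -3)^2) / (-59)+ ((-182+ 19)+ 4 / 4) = -1676102 / 9971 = -168.10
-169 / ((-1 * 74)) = 169 / 74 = 2.28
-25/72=-0.35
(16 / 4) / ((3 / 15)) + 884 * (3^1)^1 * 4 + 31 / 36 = 382639 / 36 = 10628.86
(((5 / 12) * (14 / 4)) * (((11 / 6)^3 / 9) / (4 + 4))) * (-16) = -46585 / 23328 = -2.00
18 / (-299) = -18 / 299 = -0.06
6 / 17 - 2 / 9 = 20 / 153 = 0.13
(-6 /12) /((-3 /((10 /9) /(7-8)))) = -5 /27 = -0.19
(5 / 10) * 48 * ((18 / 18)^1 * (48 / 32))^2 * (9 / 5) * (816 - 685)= 63666 / 5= 12733.20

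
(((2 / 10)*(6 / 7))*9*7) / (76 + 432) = 27 / 1270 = 0.02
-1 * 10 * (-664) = 6640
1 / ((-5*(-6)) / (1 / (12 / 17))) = 17 / 360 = 0.05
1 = 1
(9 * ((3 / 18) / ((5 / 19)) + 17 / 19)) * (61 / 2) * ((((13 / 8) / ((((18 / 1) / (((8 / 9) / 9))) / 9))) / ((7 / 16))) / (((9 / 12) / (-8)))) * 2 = -88409984 / 53865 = -1641.33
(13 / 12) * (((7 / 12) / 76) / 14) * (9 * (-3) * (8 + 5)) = -507 / 2432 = -0.21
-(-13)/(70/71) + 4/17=13.42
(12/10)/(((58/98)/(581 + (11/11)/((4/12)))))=1184.11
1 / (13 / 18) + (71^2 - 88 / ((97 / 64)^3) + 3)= 59562329334 / 11864749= 5020.11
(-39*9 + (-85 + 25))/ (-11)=411/ 11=37.36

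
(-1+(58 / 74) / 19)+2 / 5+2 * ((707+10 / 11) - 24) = 52865086 / 38665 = 1367.26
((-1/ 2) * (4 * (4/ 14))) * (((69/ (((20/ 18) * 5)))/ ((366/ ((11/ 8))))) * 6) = -6831/ 42700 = -0.16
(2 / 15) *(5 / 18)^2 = 5 / 486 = 0.01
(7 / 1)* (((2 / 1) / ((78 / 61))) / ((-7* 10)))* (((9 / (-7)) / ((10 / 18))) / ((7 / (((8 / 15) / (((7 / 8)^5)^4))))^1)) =2531815624116635959296 / 6353459203947355579625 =0.40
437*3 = 1311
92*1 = 92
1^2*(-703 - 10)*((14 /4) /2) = -4991 /4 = -1247.75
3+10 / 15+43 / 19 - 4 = 110 / 57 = 1.93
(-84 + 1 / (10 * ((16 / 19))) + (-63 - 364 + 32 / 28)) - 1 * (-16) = -552987 / 1120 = -493.74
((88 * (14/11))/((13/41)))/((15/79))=362768/195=1860.35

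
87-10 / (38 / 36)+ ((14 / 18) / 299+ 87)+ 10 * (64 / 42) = 64339153 / 357903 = 179.77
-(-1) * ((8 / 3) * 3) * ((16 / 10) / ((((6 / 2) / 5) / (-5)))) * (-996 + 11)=105066.67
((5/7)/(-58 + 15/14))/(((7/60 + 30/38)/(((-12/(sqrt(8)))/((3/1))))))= 11400 * sqrt(2)/823301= 0.02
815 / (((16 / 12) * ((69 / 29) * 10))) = 4727 / 184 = 25.69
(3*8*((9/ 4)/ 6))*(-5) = -45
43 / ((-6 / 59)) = -422.83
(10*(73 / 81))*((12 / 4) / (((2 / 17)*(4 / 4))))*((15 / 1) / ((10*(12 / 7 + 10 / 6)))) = 43435 / 426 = 101.96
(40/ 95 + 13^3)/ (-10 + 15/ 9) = -125253/ 475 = -263.69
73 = 73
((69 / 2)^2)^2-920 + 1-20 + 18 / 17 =385085937 / 272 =1415757.12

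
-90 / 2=-45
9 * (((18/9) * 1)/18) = 1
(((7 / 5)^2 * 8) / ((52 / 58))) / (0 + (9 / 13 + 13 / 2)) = 11368 / 4675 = 2.43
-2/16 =-1/8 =-0.12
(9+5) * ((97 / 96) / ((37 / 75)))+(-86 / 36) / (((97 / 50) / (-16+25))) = 17.59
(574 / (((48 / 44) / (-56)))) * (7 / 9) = -618772 / 27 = -22917.48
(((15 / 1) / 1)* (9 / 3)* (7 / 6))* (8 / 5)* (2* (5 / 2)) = 420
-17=-17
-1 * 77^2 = -5929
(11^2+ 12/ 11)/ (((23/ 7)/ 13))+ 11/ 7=858274/ 1771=484.63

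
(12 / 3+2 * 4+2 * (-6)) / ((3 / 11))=0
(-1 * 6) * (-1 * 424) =2544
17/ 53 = 0.32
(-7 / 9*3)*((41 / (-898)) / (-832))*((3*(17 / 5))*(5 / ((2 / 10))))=-24395 / 747136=-0.03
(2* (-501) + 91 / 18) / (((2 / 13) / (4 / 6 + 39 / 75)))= -4152473 / 540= -7689.76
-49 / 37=-1.32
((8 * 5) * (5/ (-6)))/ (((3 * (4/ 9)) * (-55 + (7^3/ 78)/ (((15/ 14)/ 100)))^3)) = -1601613/ 2876537955065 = -0.00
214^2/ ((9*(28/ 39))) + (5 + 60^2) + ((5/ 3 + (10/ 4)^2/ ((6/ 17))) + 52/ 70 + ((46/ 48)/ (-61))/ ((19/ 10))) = 3476448337/ 324520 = 10712.59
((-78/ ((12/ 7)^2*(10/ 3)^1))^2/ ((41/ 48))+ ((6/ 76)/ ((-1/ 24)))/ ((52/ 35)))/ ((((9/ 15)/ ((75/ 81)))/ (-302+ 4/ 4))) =-148246929215/ 4374864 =-33886.07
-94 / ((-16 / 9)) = 423 / 8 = 52.88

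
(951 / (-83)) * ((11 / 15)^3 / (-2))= 421927 / 186750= 2.26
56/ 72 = 0.78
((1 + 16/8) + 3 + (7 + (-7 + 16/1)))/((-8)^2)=11/32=0.34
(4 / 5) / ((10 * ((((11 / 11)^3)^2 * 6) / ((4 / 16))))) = 1 / 300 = 0.00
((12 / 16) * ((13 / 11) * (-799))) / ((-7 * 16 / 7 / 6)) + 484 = 263851 / 352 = 749.58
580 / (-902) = -290 / 451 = -0.64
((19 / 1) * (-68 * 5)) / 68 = -95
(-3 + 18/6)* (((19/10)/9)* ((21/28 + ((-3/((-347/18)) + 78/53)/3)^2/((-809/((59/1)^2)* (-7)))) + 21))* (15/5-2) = 0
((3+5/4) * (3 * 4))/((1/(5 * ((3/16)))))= 765/16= 47.81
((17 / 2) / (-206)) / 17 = -1 / 412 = -0.00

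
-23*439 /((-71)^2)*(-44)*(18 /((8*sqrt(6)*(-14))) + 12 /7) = 5331216 /35287 - 333201*sqrt(6) /141148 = 145.30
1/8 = 0.12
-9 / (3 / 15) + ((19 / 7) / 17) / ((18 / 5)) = -96295 / 2142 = -44.96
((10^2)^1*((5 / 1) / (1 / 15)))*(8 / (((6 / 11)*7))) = 110000 / 7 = 15714.29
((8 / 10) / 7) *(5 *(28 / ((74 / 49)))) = 392 / 37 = 10.59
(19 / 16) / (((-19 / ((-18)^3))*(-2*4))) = -729 / 16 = -45.56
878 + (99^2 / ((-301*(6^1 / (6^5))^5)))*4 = -143336035484228646826 / 301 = -476199453435975570.85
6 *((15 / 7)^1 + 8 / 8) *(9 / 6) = 198 / 7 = 28.29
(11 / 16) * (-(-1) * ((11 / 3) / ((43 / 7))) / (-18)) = -847 / 37152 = -0.02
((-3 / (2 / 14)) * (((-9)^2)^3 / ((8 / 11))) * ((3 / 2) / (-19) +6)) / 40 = -5524329195 / 2432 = -2271516.94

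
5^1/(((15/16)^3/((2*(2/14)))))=8192/4725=1.73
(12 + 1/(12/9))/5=51/20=2.55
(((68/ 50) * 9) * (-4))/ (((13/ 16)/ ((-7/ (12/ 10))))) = 22848/ 65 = 351.51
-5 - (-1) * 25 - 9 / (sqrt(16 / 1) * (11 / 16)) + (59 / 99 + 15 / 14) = 25495 / 1386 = 18.39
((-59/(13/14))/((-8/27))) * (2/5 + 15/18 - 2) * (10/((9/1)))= -9499/52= -182.67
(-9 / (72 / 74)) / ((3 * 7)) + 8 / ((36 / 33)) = 193 / 28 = 6.89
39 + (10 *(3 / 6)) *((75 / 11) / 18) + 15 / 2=1597 / 33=48.39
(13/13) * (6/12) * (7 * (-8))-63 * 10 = -658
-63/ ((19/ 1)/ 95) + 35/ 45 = -2828/ 9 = -314.22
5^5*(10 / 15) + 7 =6271 / 3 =2090.33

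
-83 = -83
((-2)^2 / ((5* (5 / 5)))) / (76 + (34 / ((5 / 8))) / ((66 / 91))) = 33 / 6229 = 0.01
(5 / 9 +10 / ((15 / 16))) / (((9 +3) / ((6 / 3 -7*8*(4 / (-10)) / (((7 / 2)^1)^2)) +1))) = 17069 / 3780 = 4.52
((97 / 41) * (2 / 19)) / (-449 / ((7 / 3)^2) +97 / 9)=-42777 / 12314432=-0.00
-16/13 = -1.23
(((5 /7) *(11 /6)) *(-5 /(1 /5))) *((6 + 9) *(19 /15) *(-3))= 26125 /14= 1866.07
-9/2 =-4.50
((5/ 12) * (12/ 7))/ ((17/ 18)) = 90/ 119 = 0.76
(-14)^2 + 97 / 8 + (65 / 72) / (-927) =208.12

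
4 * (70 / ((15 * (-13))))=-56 / 39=-1.44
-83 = -83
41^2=1681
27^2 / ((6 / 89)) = 21627 / 2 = 10813.50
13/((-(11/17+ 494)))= -221/8409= -0.03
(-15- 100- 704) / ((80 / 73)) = -59787 / 80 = -747.34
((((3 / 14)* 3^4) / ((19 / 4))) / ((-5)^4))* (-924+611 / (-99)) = -4972698 / 914375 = -5.44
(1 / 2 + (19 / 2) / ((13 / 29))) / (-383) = -282 / 4979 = -0.06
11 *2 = 22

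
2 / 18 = 1 / 9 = 0.11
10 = 10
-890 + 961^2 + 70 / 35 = 922633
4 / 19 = 0.21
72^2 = 5184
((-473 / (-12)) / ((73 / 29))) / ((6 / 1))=13717 / 5256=2.61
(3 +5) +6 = 14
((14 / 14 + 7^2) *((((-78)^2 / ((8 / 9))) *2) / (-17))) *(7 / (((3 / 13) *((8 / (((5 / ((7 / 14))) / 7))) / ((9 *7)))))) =-467137125 / 34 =-13739327.21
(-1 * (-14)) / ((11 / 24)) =336 / 11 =30.55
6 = 6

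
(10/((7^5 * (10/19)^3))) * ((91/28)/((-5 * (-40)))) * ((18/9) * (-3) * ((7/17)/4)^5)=-267501/58157342720000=-0.00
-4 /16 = -0.25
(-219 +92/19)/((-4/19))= 4069/4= 1017.25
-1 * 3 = -3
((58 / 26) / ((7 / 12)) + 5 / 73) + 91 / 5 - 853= -27598587 / 33215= -830.91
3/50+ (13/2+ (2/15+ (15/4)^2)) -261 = -288293/1200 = -240.24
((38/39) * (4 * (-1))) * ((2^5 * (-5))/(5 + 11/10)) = 243200/2379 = 102.23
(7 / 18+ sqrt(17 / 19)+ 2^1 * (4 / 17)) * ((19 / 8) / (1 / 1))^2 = 94943 / 19584+ 19 * sqrt(323) / 64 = 10.18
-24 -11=-35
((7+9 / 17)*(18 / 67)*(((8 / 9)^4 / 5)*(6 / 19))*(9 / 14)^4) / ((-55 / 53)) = -187564032 / 14289011275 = -0.01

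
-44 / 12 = -11 / 3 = -3.67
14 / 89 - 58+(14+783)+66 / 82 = 2700122 / 3649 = 739.96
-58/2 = -29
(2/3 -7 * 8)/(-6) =9.22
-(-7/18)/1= 7/18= 0.39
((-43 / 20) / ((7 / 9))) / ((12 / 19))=-2451 / 560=-4.38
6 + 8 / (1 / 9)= 78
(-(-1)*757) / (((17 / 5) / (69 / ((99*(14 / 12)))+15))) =4545785 / 1309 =3472.72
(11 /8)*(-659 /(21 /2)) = -7249 /84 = -86.30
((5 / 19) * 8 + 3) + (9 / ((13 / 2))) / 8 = 5215 / 988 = 5.28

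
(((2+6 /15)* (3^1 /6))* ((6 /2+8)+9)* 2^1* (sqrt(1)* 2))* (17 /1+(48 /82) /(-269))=17997024 /11029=1631.79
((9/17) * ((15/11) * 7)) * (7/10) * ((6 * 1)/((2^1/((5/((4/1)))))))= 19845/1496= 13.27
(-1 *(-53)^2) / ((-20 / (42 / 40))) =58989 / 400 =147.47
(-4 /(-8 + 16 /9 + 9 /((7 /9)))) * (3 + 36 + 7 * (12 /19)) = -207900 /6403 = -32.47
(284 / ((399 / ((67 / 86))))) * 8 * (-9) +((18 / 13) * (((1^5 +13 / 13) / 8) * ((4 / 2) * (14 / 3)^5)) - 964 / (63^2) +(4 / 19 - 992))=21090184952 / 42154749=500.30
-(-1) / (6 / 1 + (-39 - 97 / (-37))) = -37 / 1124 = -0.03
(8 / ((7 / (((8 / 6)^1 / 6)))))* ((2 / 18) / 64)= 1 / 2268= 0.00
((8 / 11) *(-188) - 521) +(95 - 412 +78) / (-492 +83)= -2956486 / 4499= -657.14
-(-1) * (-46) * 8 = -368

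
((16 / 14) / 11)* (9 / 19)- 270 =-394938 / 1463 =-269.95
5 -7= -2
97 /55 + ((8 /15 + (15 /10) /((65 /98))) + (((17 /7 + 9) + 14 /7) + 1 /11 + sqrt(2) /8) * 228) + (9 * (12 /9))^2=57 * sqrt(2) /2 + 48513466 /15015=3271.31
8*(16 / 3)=128 / 3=42.67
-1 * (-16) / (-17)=-0.94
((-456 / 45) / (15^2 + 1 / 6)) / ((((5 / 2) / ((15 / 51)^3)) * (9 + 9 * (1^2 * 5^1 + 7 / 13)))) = -7904 / 1015531839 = -0.00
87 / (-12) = -29 / 4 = -7.25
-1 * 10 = -10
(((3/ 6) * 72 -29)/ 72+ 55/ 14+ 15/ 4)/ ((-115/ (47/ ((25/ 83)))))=-15288019/ 1449000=-10.55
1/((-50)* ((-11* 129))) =1/70950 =0.00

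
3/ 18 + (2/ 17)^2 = 313/ 1734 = 0.18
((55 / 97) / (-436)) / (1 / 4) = -55 / 10573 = -0.01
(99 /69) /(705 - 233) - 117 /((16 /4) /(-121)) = 38422131 /10856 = 3539.25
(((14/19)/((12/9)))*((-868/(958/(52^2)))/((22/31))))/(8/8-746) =190992984/74582695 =2.56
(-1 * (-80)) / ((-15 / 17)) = -272 / 3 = -90.67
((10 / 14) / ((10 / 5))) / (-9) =-5 / 126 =-0.04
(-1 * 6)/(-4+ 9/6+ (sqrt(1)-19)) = 12/41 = 0.29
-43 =-43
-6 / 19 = -0.32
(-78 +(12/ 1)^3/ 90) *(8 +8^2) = -21168/ 5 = -4233.60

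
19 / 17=1.12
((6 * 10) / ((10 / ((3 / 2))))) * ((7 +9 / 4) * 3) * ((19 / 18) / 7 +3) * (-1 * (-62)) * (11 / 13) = 15026847 / 364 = 41282.55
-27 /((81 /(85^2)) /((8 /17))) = -3400 /3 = -1133.33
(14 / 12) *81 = 189 / 2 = 94.50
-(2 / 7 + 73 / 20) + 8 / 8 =-411 / 140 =-2.94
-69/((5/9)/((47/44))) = -29187/220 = -132.67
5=5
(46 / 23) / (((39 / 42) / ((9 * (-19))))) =-4788 / 13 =-368.31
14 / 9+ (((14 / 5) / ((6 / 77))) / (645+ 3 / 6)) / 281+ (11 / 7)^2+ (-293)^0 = 4019661146 / 799910055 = 5.03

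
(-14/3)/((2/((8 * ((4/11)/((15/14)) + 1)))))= -12376/495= -25.00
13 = 13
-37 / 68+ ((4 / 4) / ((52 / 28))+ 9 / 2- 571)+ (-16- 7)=-521123 / 884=-589.51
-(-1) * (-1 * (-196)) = 196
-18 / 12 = -3 / 2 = -1.50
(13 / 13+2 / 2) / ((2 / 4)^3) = 16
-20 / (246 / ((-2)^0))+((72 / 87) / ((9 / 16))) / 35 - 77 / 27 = -3248473 / 1123605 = -2.89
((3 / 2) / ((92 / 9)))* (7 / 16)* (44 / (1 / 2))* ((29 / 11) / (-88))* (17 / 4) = -93177 / 129536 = -0.72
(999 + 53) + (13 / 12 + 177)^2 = 4718257 / 144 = 32765.67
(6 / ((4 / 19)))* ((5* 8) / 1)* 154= 175560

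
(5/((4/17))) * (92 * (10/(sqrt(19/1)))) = 19550 * sqrt(19)/19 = 4485.08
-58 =-58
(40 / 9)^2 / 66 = 800 / 2673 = 0.30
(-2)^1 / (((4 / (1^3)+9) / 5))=-10 / 13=-0.77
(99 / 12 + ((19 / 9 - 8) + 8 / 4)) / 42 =157 / 1512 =0.10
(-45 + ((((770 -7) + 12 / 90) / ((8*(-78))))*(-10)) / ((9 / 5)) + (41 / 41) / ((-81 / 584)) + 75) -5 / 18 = 27431 / 936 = 29.31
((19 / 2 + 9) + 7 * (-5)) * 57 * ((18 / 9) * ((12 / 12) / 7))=-1881 / 7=-268.71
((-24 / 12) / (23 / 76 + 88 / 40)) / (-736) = 95 / 87492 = 0.00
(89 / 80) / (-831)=-89 / 66480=-0.00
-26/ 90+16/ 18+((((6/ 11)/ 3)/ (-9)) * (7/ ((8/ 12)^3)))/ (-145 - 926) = 0.60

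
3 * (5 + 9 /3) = 24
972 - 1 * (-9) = 981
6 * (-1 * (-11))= 66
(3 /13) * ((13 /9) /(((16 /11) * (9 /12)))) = 11 /36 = 0.31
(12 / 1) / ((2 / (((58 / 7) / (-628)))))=-87 / 1099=-0.08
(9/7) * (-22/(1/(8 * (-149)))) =236016/7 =33716.57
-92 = -92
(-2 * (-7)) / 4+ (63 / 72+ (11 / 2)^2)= 277 / 8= 34.62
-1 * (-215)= 215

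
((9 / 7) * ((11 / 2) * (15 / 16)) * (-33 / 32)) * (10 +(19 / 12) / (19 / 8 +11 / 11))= -32065 / 448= -71.57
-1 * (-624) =624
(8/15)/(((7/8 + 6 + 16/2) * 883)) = 64/1576155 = 0.00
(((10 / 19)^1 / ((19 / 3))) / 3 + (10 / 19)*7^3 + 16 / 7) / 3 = 154012 / 2527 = 60.95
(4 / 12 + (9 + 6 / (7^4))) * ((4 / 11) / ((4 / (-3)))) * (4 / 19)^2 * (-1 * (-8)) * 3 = -25822464 / 9534371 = -2.71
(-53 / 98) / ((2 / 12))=-159 / 49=-3.24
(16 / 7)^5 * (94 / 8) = 12320768 / 16807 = 733.07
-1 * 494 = -494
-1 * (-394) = 394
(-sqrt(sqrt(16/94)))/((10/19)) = -19 * 94^(3/4)/470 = -1.22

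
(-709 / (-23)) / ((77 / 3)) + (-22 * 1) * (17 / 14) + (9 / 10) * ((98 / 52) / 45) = -58652421 / 2302300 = -25.48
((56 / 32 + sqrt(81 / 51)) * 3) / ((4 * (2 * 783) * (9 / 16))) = 2 * sqrt(51) / 13311 + 7 / 4698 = 0.00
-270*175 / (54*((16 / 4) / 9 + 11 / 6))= -15750 / 41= -384.15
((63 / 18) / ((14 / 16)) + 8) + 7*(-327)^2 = 748515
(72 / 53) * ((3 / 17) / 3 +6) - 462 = -453.77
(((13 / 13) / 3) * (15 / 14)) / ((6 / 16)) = 20 / 21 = 0.95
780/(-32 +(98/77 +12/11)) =-4290/163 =-26.32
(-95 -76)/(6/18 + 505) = -513/1516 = -0.34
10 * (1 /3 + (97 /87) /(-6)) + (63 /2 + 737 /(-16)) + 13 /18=-51637 /4176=-12.37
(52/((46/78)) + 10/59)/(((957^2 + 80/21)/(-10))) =-25175220/26099057513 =-0.00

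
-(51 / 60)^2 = -289 / 400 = -0.72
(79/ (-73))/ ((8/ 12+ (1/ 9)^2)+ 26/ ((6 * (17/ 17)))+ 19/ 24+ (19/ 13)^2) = -8651448/ 63476201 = -0.14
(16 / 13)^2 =256 / 169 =1.51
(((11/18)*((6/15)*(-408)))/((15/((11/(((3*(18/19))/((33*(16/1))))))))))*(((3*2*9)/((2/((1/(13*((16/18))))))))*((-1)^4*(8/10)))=-41271648/1625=-25397.94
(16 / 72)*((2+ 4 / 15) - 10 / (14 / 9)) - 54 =-54.92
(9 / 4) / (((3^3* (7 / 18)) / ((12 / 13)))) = 18 / 91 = 0.20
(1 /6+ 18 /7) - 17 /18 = 113 /63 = 1.79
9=9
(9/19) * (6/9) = 6/19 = 0.32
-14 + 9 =-5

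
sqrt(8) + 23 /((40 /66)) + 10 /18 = 2 *sqrt(2) + 6931 /180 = 41.33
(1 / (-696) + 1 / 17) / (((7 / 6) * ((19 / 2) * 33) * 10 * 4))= 97 / 24728880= 0.00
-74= -74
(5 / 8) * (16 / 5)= 2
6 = 6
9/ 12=3/ 4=0.75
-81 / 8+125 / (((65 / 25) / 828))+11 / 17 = 70363243 / 1768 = 39798.21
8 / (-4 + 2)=-4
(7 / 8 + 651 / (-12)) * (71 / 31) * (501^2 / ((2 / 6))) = -22828791951 / 248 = -92051580.45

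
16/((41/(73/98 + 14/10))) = 0.84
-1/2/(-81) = 1/162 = 0.01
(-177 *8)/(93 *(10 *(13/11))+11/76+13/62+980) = -12232352/17963635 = -0.68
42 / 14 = 3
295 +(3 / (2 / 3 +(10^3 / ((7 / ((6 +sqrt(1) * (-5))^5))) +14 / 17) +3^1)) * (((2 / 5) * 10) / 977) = 15160977929 / 51393131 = 295.00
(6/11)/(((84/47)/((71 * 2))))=3337/77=43.34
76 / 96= 19 / 24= 0.79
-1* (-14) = 14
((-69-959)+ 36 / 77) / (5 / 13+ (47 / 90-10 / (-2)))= -173.96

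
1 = 1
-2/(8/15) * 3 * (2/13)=-45/26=-1.73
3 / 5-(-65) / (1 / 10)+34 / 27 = 88001 / 135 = 651.86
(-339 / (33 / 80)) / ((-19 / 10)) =90400 / 209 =432.54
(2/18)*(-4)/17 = -4/153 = -0.03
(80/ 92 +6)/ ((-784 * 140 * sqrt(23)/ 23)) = -79 * sqrt(23)/ 1262240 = -0.00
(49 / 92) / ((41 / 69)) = 147 / 164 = 0.90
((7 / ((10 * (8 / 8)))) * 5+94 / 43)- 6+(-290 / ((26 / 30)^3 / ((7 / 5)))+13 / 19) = -2237659315 / 3589898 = -623.32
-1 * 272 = -272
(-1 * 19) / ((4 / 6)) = -57 / 2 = -28.50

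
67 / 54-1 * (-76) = 4171 / 54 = 77.24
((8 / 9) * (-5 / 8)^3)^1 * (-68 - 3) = 8875 / 576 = 15.41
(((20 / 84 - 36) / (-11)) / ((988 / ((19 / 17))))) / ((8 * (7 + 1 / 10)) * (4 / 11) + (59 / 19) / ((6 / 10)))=71345 / 501085676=0.00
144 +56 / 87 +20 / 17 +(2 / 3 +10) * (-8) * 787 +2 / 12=-198219563 / 2958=-67011.35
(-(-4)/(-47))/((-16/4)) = 1/47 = 0.02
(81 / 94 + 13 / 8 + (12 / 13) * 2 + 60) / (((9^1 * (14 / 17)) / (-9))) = -5345803 / 68432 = -78.12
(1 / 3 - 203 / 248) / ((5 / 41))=-14801 / 3720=-3.98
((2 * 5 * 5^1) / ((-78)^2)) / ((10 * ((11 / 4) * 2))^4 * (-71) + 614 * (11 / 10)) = -125 / 9881841170916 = -0.00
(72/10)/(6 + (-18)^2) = 6/275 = 0.02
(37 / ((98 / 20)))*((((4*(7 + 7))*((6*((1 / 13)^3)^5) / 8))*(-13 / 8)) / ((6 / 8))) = -370 / 27561634699895023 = -0.00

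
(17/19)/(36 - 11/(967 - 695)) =4624/185839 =0.02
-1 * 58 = -58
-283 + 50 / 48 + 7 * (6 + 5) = -4919 / 24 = -204.96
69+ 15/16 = 1119/16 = 69.94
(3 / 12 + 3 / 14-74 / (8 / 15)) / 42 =-484 / 147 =-3.29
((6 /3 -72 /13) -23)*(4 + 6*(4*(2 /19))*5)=-109020 /247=-441.38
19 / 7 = 2.71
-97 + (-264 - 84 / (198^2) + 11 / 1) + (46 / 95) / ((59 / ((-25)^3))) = -1751446547 / 3662307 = -478.24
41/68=0.60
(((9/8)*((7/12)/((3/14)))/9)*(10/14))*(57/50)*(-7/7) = -133/480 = -0.28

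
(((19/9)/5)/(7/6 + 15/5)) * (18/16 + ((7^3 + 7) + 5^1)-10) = 17537/500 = 35.07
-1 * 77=-77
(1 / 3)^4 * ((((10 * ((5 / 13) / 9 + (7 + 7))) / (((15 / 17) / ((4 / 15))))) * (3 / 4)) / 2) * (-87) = -809999 / 47385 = -17.09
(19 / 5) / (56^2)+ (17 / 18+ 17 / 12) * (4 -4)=19 / 15680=0.00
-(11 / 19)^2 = -0.34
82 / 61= 1.34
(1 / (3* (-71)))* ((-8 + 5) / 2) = 1 / 142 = 0.01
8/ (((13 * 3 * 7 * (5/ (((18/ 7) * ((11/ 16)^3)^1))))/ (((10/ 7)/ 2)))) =3993/ 1141504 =0.00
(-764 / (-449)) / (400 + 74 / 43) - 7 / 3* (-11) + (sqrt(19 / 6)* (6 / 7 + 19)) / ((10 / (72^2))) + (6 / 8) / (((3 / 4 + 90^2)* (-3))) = 1075260863822 / 41886418413 + 60048* sqrt(114) / 35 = 18343.88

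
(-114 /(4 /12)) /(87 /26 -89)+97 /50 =5.93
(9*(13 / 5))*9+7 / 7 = 1058 / 5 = 211.60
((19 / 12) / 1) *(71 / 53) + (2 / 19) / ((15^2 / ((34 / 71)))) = 136499491 / 64347300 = 2.12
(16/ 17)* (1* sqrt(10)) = 16* sqrt(10)/ 17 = 2.98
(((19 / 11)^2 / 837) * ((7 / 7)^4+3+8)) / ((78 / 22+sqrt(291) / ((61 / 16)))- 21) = -1343281 / 512127099- 22021 * sqrt(291) / 558684108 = -0.00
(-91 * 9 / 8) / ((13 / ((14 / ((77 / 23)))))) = -1449 / 44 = -32.93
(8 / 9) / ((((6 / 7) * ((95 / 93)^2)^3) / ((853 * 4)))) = 2289290895036432 / 735091890625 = 3114.29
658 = 658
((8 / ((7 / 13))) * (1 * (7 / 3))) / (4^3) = 13 / 24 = 0.54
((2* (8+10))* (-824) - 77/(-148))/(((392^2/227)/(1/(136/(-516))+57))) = -1802802845385/773237248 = -2331.50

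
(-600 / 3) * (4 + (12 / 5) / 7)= -6080 / 7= -868.57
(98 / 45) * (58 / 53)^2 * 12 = 1318688 / 42135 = 31.30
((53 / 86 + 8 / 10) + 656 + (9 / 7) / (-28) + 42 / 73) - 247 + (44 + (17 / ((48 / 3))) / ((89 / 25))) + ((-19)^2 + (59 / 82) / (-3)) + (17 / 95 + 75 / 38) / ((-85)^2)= 15088864903609652699 / 18491151344694000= 816.00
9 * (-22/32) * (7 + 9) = -99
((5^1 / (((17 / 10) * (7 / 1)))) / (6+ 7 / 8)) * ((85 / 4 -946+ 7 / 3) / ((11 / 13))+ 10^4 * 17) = 445922060 / 43197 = 10322.99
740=740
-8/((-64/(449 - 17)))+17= 71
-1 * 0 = 0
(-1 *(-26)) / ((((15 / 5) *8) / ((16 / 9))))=52 / 27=1.93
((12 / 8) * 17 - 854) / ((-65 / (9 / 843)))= 4971 / 36530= 0.14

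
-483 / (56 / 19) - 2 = -1327 / 8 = -165.88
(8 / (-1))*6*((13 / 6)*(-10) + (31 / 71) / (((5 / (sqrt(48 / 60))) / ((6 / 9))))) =1040 - 1984*sqrt(5) / 1775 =1037.50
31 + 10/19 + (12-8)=675/19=35.53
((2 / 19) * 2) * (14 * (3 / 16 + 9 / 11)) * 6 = 3717 / 209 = 17.78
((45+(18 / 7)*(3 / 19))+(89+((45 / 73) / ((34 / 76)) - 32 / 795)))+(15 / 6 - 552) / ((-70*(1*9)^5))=1402367677455781 / 10330987472820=135.74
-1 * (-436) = 436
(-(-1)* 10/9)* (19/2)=95/9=10.56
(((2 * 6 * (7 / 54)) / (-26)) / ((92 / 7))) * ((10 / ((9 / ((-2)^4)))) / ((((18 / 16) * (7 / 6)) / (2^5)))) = -1.97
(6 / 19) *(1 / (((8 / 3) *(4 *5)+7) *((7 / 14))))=36 / 3439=0.01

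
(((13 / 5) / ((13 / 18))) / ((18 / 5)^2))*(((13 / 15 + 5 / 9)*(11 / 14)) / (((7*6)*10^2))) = 22 / 297675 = 0.00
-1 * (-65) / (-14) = -65 / 14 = -4.64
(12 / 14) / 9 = 2 / 21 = 0.10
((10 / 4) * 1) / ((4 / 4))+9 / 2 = 7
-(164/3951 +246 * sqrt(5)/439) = -246 * sqrt(5)/439 - 164/3951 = -1.29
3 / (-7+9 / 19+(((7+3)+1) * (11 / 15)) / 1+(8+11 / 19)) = 855 / 2884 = 0.30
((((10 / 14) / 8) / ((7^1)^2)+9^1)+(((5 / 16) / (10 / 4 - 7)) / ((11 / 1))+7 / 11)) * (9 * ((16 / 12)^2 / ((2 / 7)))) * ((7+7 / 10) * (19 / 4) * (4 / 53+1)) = 236144179 / 11130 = 21216.91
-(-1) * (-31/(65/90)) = -558/13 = -42.92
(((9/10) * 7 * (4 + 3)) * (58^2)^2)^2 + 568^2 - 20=6226459048908432524/25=249058361956337300.96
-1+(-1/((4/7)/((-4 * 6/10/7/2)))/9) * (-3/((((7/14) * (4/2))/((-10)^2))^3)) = -100001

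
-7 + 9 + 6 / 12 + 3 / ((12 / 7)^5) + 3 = 472999 / 82944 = 5.70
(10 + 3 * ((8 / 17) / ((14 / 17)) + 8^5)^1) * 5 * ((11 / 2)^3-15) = 297650825 / 4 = 74412706.25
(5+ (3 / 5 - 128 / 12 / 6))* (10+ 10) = 688 / 9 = 76.44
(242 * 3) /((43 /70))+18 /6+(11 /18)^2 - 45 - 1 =15871807 /13932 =1139.23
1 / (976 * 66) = 1 / 64416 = 0.00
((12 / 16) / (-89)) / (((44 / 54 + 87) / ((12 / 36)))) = -27 / 844076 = -0.00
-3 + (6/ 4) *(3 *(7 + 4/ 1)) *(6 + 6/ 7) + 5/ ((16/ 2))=18875/ 56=337.05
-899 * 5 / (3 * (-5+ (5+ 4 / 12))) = -4495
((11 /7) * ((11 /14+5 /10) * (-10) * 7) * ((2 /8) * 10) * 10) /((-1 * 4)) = 12375 /14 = 883.93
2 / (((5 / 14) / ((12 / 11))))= 6.11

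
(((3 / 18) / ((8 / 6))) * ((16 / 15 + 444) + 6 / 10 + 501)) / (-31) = -355 / 93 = -3.82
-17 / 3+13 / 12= -55 / 12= -4.58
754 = 754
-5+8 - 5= -2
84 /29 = 2.90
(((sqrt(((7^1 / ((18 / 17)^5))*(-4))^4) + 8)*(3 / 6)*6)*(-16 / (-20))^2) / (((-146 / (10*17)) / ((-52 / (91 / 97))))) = 165838173378531137 / 2969578048185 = 55845.70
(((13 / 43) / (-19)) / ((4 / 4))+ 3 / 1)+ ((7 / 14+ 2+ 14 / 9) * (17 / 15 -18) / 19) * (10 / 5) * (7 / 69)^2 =66437989 / 22831065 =2.91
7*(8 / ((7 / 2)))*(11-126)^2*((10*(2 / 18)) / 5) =423200 / 9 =47022.22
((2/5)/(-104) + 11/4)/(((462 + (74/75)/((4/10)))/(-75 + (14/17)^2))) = -1353177/3079414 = -0.44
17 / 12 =1.42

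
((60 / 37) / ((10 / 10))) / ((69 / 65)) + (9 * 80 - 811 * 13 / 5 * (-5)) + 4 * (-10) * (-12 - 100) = 13398593 / 851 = 15744.53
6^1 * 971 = 5826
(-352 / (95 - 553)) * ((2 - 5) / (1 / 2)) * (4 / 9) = -1408 / 687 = -2.05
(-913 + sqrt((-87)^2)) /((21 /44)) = -5192 /3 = -1730.67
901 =901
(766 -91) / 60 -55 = -175 / 4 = -43.75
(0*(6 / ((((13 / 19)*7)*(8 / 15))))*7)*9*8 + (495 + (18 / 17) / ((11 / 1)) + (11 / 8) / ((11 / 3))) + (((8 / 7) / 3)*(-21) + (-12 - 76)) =597609 / 1496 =399.47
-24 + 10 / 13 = -302 / 13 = -23.23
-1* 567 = -567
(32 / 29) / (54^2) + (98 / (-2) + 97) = 1014776 / 21141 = 48.00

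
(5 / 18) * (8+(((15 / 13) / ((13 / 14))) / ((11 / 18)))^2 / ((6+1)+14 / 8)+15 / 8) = 1430391395 / 497646864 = 2.87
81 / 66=27 / 22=1.23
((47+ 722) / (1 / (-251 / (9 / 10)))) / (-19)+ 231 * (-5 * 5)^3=-615272935 / 171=-3598087.34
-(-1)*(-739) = -739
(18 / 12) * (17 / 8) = 51 / 16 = 3.19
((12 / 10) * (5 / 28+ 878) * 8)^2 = 87065124624 / 1225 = 71073571.12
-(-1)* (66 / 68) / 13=33 / 442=0.07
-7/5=-1.40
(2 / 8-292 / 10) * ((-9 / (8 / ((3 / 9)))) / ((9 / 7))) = 8.44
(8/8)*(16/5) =3.20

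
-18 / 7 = -2.57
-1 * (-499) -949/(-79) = 40370/79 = 511.01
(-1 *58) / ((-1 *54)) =29 / 27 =1.07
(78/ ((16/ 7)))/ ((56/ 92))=897/ 16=56.06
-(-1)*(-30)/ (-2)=15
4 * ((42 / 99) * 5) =280 / 33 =8.48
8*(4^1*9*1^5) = 288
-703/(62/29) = -20387/62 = -328.82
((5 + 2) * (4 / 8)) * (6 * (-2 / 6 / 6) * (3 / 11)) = -7 / 22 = -0.32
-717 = -717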